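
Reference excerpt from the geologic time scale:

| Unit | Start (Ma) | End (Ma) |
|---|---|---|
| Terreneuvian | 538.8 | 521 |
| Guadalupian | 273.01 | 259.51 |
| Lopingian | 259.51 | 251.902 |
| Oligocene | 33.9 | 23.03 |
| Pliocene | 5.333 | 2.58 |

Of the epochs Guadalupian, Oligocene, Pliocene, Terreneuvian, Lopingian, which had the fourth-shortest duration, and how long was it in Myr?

Guadalupian, 13.5 million years

Durations: Guadalupian 13.5; Oligocene 10.87; Pliocene 2.753; Terreneuvian 17.8; Lopingian 7.608 Myr.
Sorted shortest-first: Pliocene (2.753), Lopingian (7.608), Oligocene (10.87), Guadalupian (13.5), Terreneuvian (17.8).
The fourth shortest is Guadalupian at 13.5 Myr.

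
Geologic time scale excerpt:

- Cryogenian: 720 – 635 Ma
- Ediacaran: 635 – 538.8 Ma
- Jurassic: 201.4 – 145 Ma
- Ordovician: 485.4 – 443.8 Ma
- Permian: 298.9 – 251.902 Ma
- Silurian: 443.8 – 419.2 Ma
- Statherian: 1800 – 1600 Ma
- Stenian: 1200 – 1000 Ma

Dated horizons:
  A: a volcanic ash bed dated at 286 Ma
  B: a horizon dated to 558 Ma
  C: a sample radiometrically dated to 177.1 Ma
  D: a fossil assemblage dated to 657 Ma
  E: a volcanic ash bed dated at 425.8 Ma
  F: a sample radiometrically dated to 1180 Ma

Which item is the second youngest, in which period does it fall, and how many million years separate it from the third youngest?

Smaller Ma means younger, so youngest first: C 177.1 < A 286 < E 425.8 < B 558 < D 657 < F 1180.
Counting 2 along gives A (286 Ma); the excerpt puts that inside the Permian, 298.9–251.902 Ma.
Next in line is E (425.8 Ma), and 425.8 − 286 = 139.8 Myr.

A, in the Permian; 139.8 million years to E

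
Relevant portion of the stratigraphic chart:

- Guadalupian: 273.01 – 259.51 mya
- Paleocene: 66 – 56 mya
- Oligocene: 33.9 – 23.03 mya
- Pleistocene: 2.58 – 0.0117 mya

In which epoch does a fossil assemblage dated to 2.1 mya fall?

2.1 Ma lies between 2.58 and 0.0117 Ma, so it falls in the Pleistocene.

Pleistocene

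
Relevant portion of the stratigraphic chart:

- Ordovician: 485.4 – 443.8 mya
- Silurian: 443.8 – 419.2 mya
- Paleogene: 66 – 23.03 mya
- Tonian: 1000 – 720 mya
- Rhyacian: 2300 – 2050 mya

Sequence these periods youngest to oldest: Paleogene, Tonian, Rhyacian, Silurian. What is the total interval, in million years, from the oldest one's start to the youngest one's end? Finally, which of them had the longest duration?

Paleogene, Silurian, Tonian, Rhyacian; total span 2276.97 Myr; longest is Tonian

Start ages (Ma): Rhyacian 2300, Tonian 1000, Silurian 443.8, Paleogene 66.
Ordered youngest to oldest: Paleogene, Silurian, Tonian, Rhyacian.
Span = 2300 − 23.03 = 2276.97 Myr.
Durations: Silurian 24.6, Rhyacian 250, Tonian 280, Paleogene 42.97 → longest is Tonian (280 Myr).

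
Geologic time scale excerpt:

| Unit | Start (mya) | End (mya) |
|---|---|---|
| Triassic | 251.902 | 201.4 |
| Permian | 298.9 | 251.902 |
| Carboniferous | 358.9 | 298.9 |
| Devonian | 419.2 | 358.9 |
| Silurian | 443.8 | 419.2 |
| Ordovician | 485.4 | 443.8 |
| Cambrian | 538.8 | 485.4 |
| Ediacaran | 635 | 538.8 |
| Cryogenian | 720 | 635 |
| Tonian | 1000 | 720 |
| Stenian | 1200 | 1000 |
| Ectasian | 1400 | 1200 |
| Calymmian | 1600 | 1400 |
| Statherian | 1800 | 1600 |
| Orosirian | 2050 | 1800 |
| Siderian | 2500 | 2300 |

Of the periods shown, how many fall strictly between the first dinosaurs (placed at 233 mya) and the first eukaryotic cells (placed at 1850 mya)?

13

The older date is 1850 Ma and the younger is 233 Ma.
Periods with start < 1850 and end > 233 Ma: Statherian (1800–1600), Calymmian (1600–1400), Ectasian (1400–1200), Stenian (1200–1000), Tonian (1000–720), Cryogenian (720–635), Ediacaran (635–538.8), Cambrian (538.8–485.4), Ordovician (485.4–443.8), Silurian (443.8–419.2), Devonian (419.2–358.9), Carboniferous (358.9–298.9), Permian (298.9–251.902).
That is 13 complete periods.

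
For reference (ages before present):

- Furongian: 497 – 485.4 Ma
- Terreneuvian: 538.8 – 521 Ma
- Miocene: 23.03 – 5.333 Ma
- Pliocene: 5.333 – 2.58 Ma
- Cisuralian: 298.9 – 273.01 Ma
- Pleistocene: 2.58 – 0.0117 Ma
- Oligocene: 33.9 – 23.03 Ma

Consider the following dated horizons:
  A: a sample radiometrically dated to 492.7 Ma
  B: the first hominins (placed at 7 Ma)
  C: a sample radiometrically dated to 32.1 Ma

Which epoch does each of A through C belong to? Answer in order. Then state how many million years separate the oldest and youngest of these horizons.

Match each age against the start–end ranges in the excerpt: A = 492.7 Ma → Furongian (497–485.4); B = 7 Ma → Miocene (23.03–5.333); C = 32.1 Ma → Oligocene (33.9–23.03).
The largest age is 492.7 Ma and the smallest is 7 Ma; their difference is 485.7 Myr.

A — Furongian; B — Miocene; C — Oligocene; span 485.7 million years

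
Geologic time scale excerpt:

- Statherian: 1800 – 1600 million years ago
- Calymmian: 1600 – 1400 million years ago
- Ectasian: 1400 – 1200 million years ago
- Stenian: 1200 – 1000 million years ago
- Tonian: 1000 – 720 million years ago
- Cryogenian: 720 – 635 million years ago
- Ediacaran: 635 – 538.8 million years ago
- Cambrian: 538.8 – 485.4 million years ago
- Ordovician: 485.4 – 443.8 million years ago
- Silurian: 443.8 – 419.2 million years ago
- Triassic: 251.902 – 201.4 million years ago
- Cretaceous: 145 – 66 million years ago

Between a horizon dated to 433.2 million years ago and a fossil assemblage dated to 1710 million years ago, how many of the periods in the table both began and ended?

8

1710 Ma sits inside the Statherian (1800–1600) and 433.2 Ma inside the Silurian (443.8–419.2); neither of those is wholly between the two dates.
The listed periods lying completely between them are Calymmian, Ectasian, Stenian, Tonian, Cryogenian, Ediacaran, Cambrian, Ordovician — 8 in all.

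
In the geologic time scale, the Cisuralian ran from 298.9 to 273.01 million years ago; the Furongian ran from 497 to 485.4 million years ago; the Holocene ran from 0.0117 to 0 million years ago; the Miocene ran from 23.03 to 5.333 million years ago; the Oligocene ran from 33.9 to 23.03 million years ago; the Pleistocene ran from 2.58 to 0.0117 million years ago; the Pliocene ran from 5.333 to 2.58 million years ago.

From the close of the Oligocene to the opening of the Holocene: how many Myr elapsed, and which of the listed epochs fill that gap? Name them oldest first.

23.0183 million years; Miocene, Pliocene, Pleistocene

End of Oligocene = 23.03 Ma; start of Holocene = 0.0117 Ma.
Gap = 23.03 − 0.0117 = 23.0183 Myr.
Epochs wholly inside 23.03–0.0117 Ma: Miocene (23.03–5.333), Pliocene (5.333–2.58), Pleistocene (2.58–0.0117).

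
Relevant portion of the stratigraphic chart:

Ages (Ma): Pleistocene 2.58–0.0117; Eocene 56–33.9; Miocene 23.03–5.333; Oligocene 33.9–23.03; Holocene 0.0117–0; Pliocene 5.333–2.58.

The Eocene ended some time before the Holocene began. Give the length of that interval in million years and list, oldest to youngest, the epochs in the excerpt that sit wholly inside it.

33.8883 million years; Oligocene, Miocene, Pliocene, Pleistocene

The Eocene closes at 33.9 Ma and the Holocene opens at 0.0117 Ma, so the interval is 33.9 − 0.0117 = 33.8883 Myr.
An epoch fits inside if it starts at or after 33.9 Ma and ends at or before 0.0117 Ma; oldest first that gives Oligocene, Miocene, Pliocene, Pleistocene.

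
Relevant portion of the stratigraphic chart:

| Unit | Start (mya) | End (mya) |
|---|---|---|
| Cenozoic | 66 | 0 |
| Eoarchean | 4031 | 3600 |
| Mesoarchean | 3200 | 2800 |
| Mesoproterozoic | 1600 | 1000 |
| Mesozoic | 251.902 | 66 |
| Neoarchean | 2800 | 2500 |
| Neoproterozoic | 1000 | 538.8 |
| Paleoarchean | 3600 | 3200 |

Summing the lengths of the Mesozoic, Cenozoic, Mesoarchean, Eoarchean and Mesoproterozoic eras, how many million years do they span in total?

Each duration: Mesozoic = 185.902; Cenozoic = 66; Mesoarchean = 400; Eoarchean = 431; Mesoproterozoic = 600.
Sum: 185.902 + 66 + 400 + 431 + 600 = 1682.902 Myr.

1682.902 million years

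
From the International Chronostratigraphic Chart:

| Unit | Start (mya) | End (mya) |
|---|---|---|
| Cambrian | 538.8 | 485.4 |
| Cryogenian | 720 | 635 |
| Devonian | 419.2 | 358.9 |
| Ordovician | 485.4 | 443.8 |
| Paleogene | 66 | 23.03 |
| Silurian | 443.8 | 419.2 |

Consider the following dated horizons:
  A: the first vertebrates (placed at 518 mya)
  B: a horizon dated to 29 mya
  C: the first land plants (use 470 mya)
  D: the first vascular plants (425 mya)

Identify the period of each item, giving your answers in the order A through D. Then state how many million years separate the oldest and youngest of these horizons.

A — Cambrian; B — Paleogene; C — Ordovician; D — Silurian; span 489 million years

Match each age against the start–end ranges in the excerpt: A = 518 Ma → Cambrian (538.8–485.4); B = 29 Ma → Paleogene (66–23.03); C = 470 Ma → Ordovician (485.4–443.8); D = 425 Ma → Silurian (443.8–419.2).
The largest age is 518 Ma and the smallest is 29 Ma; their difference is 489 Myr.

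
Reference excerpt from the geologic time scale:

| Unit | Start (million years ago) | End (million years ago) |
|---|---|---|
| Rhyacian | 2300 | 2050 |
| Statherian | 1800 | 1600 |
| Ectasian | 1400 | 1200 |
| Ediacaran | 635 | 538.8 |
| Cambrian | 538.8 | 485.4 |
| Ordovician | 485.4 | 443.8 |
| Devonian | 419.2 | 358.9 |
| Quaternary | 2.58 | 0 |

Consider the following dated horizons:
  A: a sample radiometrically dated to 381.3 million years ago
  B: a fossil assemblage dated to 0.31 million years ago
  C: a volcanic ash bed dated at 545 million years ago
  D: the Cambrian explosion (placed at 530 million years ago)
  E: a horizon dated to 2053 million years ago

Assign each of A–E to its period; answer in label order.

A: 381.3 Ma lies in 419.2–358.9 Ma, so Devonian.
B: 0.31 Ma lies in 2.58–0 Ma, so Quaternary.
C: 545 Ma lies in 635–538.8 Ma, so Ediacaran.
D: 530 Ma lies in 538.8–485.4 Ma, so Cambrian.
E: 2053 Ma lies in 2300–2050 Ma, so Rhyacian.

A — Devonian; B — Quaternary; C — Ediacaran; D — Cambrian; E — Rhyacian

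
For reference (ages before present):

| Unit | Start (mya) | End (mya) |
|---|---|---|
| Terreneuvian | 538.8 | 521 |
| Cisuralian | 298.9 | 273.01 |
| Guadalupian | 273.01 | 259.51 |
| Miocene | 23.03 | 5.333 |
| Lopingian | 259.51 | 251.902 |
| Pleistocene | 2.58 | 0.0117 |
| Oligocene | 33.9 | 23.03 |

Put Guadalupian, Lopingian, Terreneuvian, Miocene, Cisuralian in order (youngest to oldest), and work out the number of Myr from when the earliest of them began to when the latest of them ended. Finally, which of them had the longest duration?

Miocene → Lopingian → Guadalupian → Cisuralian → Terreneuvian; total span 533.467 Myr; longest is Cisuralian

Start ages (Ma): Terreneuvian 538.8, Cisuralian 298.9, Guadalupian 273.01, Lopingian 259.51, Miocene 23.03.
Ordered youngest to oldest: Miocene, Lopingian, Guadalupian, Cisuralian, Terreneuvian.
Span = 538.8 − 5.333 = 533.467 Myr.
Durations: Cisuralian 25.89, Guadalupian 13.5, Miocene 17.697, Lopingian 7.608, Terreneuvian 17.8 → longest is Cisuralian (25.89 Myr).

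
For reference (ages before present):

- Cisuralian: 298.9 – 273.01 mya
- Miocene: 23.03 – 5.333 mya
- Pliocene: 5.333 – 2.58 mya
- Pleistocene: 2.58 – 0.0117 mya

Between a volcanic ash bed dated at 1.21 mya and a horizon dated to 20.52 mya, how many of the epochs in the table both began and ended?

1

20.52 Ma sits inside the Miocene (23.03–5.333) and 1.21 Ma inside the Pleistocene (2.58–0.0117); neither of those is wholly between the two dates.
The listed epochs lying completely between them are Pliocene — 1 in all.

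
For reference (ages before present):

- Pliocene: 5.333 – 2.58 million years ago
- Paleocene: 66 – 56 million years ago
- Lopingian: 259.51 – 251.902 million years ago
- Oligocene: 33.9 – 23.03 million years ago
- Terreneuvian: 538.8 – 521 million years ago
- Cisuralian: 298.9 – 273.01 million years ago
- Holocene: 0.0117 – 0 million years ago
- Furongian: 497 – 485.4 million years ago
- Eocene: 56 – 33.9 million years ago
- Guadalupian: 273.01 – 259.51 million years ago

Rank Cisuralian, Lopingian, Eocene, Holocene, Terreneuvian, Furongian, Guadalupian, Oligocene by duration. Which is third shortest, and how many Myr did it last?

Oligocene, 10.87 million years

Start − end for each: Cisuralian 298.9 − 273.01 = 25.89; Lopingian 259.51 − 251.902 = 7.608; Eocene 56 − 33.9 = 22.1; Holocene 0.0117 − 0 = 0.0117; Terreneuvian 538.8 − 521 = 17.8; Furongian 497 − 485.4 = 11.6; Guadalupian 273.01 − 259.51 = 13.5; Oligocene 33.9 − 23.03 = 10.87.
Ranking these from shortest: Holocene < Lopingian < Oligocene < Furongian < Guadalupian < Terreneuvian < Eocene < Cisuralian.
Position 3 in that ranking is Oligocene, which lasted 10.87 Myr.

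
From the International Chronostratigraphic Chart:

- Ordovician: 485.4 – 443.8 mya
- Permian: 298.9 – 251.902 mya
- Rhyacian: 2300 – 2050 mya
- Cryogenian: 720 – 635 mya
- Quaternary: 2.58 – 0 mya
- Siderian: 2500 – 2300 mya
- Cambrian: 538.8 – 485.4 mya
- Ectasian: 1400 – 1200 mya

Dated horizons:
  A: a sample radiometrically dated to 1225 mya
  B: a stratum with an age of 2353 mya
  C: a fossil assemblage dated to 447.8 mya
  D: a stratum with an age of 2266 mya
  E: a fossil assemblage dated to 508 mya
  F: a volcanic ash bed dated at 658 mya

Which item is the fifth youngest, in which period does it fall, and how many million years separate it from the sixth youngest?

Smaller Ma means younger, so youngest first: C 447.8 < E 508 < F 658 < A 1225 < D 2266 < B 2353.
Counting 5 along gives D (2266 Ma); the excerpt puts that inside the Rhyacian, 2300–2050 Ma.
Next in line is B (2353 Ma), and 2353 − 2266 = 87 Myr.

D, in the Rhyacian; 87 million years to B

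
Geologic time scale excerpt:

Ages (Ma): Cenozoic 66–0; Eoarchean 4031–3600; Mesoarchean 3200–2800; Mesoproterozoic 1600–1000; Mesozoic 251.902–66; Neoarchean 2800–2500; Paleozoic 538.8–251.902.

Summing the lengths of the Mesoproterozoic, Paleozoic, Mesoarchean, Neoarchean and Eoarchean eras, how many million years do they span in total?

Duration is start − end for each: (1600 − 1000) + (538.8 − 251.902) + (3200 − 2800) + (2800 − 2500) + (4031 − 3600).
That is 600 + 286.898 + 400 + 300 + 431, which totals 2017.898 million years.

2017.898 million years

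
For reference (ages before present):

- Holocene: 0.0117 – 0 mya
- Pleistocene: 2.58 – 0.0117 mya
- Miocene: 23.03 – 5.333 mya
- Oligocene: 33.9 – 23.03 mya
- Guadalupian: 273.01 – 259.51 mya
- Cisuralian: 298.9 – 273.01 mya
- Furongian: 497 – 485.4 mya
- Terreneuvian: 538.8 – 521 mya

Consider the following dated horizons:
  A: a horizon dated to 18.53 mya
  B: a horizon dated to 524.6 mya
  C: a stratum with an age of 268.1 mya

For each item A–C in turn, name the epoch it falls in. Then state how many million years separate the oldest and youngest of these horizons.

Match each age against the start–end ranges in the excerpt: A = 18.53 Ma → Miocene (23.03–5.333); B = 524.6 Ma → Terreneuvian (538.8–521); C = 268.1 Ma → Guadalupian (273.01–259.51).
The largest age is 524.6 Ma and the smallest is 18.53 Ma; their difference is 506.07 Myr.

A — Miocene; B — Terreneuvian; C — Guadalupian; span 506.07 million years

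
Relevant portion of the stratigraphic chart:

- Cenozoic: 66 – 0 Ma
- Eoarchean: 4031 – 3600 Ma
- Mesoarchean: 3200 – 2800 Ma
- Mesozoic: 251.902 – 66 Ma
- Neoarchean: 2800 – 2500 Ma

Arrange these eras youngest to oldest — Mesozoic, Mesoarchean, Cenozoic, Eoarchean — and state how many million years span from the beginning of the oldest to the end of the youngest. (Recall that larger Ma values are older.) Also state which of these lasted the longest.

Cenozoic, Mesozoic, Mesoarchean, Eoarchean; total span 4031 Myr; longest is Eoarchean

From the excerpt: Mesozoic 251.902–66; Mesoarchean 3200–2800; Cenozoic 66–0; Eoarchean 4031–3600 (Ma).
Larger Ma is earlier, so the oldest is Eoarchean and the youngest is Cenozoic; youngest to oldest: Cenozoic, Mesozoic, Mesoarchean, Eoarchean.
Oldest start 4031 minus youngest end 0 gives 4031 Myr overall.
Individual lengths (start − end): Eoarchean 431; Mesozoic 185.902; Mesoarchean 400; Cenozoic 66. The largest is Eoarchean at 431 Myr.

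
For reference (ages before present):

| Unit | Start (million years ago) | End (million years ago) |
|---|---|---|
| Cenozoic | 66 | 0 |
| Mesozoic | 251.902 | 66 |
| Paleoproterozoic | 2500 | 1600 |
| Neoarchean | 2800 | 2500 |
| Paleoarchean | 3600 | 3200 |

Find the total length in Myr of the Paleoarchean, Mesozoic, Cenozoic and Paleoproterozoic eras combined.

Duration is start − end for each: (3600 − 3200) + (251.902 − 66) + (66 − 0) + (2500 − 1600).
That is 400 + 185.902 + 66 + 900, which totals 1551.902 million years.

1551.902 million years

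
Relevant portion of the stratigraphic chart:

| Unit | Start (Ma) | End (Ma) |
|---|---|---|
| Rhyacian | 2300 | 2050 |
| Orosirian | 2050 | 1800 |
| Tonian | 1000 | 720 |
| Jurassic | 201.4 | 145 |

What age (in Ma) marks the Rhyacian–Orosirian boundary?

2050 Ma

The Rhyacian ends and the Orosirian begins at 2050 Ma.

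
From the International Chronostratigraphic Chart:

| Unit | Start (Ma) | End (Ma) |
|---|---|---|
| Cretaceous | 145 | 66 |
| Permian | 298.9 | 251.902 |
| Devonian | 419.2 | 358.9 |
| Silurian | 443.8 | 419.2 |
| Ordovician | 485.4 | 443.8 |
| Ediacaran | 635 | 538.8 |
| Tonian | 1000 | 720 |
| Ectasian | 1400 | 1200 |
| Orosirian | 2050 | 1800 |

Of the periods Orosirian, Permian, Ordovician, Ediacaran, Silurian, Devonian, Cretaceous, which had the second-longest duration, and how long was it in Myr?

Durations: Orosirian 250; Permian 46.998; Ordovician 41.6; Ediacaran 96.2; Silurian 24.6; Devonian 60.3; Cretaceous 79 Myr.
Sorted longest-first: Orosirian (250), Ediacaran (96.2), Cretaceous (79), Devonian (60.3), Permian (46.998), Ordovician (41.6), Silurian (24.6).
The second longest is Ediacaran at 96.2 Myr.

Ediacaran, 96.2 million years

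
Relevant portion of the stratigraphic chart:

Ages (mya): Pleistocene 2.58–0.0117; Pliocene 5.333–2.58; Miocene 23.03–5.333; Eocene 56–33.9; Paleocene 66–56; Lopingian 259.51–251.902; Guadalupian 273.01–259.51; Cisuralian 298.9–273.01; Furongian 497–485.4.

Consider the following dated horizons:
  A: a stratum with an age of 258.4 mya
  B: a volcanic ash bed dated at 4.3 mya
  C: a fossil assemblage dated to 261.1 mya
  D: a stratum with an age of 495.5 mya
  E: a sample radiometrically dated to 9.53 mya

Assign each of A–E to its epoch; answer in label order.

A: 258.4 Ma lies in 259.51–251.902 Ma, so Lopingian.
B: 4.3 Ma lies in 5.333–2.58 Ma, so Pliocene.
C: 261.1 Ma lies in 273.01–259.51 Ma, so Guadalupian.
D: 495.5 Ma lies in 497–485.4 Ma, so Furongian.
E: 9.53 Ma lies in 23.03–5.333 Ma, so Miocene.

A — Lopingian; B — Pliocene; C — Guadalupian; D — Furongian; E — Miocene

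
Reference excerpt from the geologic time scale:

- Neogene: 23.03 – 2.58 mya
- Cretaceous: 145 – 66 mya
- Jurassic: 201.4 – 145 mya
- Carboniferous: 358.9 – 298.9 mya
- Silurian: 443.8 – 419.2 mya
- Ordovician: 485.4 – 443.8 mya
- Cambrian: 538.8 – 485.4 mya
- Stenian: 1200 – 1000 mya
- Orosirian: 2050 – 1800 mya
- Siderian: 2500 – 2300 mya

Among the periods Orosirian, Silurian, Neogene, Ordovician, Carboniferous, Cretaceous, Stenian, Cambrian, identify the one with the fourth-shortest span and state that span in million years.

Cambrian, 53.4 million years

Start − end for each: Orosirian 2050 − 1800 = 250; Silurian 443.8 − 419.2 = 24.6; Neogene 23.03 − 2.58 = 20.45; Ordovician 485.4 − 443.8 = 41.6; Carboniferous 358.9 − 298.9 = 60; Cretaceous 145 − 66 = 79; Stenian 1200 − 1000 = 200; Cambrian 538.8 − 485.4 = 53.4.
Ranking these from shortest: Neogene < Silurian < Ordovician < Cambrian < Carboniferous < Cretaceous < Stenian < Orosirian.
Position 4 in that ranking is Cambrian, which lasted 53.4 Myr.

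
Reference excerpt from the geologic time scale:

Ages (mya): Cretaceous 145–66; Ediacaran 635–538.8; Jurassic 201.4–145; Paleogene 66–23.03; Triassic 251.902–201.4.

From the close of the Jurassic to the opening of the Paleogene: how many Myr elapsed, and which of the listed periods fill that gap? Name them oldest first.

79 million years; Cretaceous

End of Jurassic = 145 Ma; start of Paleogene = 66 Ma.
Gap = 145 − 66 = 79 Myr.
Periods wholly inside 145–66 Ma: Cretaceous (145–66).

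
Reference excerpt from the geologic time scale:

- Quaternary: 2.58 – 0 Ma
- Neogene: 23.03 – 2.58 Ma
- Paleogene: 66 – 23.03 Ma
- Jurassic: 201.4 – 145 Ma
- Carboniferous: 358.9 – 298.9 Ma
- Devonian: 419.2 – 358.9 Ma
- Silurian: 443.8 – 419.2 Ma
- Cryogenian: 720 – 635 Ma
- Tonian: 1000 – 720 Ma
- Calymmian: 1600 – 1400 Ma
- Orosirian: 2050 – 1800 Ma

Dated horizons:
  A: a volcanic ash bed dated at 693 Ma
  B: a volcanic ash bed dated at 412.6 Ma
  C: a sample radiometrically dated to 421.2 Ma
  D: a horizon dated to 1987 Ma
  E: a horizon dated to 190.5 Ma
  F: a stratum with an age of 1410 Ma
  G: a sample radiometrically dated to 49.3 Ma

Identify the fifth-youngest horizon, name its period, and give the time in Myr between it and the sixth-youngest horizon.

Sorted youngest-first by Ma: G (49.3), E (190.5), B (412.6), C (421.2), A (693), F (1410), D (1987).
The fifth youngest is A at 693 Ma, which lies in 720–635 Ma: the Cryogenian.
The sixth youngest is F at 1410 Ma; separation = |693 − 1410| = 717 Myr.

A, in the Cryogenian; 717 million years to F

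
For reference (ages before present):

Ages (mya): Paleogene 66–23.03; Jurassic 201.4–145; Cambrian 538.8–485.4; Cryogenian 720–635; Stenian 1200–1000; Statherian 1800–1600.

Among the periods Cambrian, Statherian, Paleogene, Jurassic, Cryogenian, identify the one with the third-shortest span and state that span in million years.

Jurassic, 56.4 million years

Durations: Cambrian 53.4; Statherian 200; Paleogene 42.97; Jurassic 56.4; Cryogenian 85 Myr.
Sorted shortest-first: Paleogene (42.97), Cambrian (53.4), Jurassic (56.4), Cryogenian (85), Statherian (200).
The third shortest is Jurassic at 56.4 Myr.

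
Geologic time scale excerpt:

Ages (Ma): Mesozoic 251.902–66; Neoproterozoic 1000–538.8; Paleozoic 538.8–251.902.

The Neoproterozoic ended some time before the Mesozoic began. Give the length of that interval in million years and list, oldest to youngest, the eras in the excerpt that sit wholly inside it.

286.898 million years; Paleozoic

The Neoproterozoic closes at 538.8 Ma and the Mesozoic opens at 251.902 Ma, so the interval is 538.8 − 251.902 = 286.898 Myr.
An era fits inside if it starts at or after 538.8 Ma and ends at or before 251.902 Ma; oldest first that gives Paleozoic.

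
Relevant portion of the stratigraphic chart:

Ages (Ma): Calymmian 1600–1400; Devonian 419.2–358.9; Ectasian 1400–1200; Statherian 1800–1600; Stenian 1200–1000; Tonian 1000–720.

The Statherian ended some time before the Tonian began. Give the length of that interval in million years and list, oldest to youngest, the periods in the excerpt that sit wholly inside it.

600 million years; Calymmian, Ectasian, Stenian

The Statherian closes at 1600 Ma and the Tonian opens at 1000 Ma, so the interval is 1600 − 1000 = 600 Myr.
A period fits inside if it starts at or after 1600 Ma and ends at or before 1000 Ma; oldest first that gives Calymmian, Ectasian, Stenian.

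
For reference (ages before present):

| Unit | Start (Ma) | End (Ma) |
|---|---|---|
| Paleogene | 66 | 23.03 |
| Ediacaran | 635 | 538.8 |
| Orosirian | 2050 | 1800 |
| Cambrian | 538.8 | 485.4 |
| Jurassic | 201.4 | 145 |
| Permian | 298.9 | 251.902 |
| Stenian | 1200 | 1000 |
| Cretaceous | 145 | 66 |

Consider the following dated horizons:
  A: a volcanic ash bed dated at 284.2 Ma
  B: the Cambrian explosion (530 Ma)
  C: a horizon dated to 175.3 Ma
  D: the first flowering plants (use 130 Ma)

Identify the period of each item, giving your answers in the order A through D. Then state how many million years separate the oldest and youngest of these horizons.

A — Permian; B — Cambrian; C — Jurassic; D — Cretaceous; span 400 million years

A: 284.2 Ma lies in 298.9–251.902 Ma, so Permian.
B: 530 Ma lies in 538.8–485.4 Ma, so Cambrian.
C: 175.3 Ma lies in 201.4–145 Ma, so Jurassic.
D: 130 Ma lies in 145–66 Ma, so Cretaceous.
Oldest = 530 Ma, youngest = 130 Ma → span 400 Myr.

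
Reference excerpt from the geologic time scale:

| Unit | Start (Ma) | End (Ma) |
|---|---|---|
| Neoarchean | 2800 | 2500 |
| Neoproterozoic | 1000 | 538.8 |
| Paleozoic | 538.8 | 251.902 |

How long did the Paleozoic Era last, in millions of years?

538.8 − 251.902 = 286.898 million years.

286.898 million years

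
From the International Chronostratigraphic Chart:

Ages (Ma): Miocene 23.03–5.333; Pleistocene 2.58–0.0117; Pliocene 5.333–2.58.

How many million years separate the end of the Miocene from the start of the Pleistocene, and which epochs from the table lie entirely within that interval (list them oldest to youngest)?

The Miocene closes at 5.333 Ma and the Pleistocene opens at 2.58 Ma, so the interval is 5.333 − 2.58 = 2.753 Myr.
An epoch fits inside if it starts at or after 5.333 Ma and ends at or before 2.58 Ma; oldest first that gives Pliocene.

2.753 million years; Pliocene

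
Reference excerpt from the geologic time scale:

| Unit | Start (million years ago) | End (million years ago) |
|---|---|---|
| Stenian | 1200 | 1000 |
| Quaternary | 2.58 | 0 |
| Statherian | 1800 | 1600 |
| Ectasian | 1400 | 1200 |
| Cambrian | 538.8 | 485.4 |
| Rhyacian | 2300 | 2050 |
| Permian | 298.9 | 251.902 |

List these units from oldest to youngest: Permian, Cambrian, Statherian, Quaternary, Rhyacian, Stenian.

Sorting by start age (descending Ma, since larger Ma = older): Rhyacian start 2300, Statherian start 1800, Stenian start 1200, Cambrian start 538.8, Permian start 298.9, Quaternary start 2.58.

Rhyacian, Statherian, Stenian, Cambrian, Permian, Quaternary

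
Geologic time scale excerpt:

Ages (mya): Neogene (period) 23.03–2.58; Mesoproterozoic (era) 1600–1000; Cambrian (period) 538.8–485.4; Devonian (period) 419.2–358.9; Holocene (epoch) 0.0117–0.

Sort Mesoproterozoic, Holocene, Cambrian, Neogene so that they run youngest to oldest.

Holocene, Neogene, Cambrian, Mesoproterozoic

Read off each span (Ma): Mesoproterozoic 1600–1000; Holocene 0.0117–0; Cambrian 538.8–485.4; Neogene 23.03–2.58.
Larger Ma is older, so oldest→youngest is Mesoproterozoic, Cambrian, Neogene, Holocene; reverse it for youngest→oldest.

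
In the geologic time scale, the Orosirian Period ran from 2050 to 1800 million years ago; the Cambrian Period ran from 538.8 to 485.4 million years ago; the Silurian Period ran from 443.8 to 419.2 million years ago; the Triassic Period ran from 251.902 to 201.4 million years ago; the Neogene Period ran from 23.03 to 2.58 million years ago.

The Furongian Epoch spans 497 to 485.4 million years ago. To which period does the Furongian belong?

Cambrian

The Furongian (497–485.4 Ma) lies entirely within 538.8–485.4 Ma, the Cambrian Period.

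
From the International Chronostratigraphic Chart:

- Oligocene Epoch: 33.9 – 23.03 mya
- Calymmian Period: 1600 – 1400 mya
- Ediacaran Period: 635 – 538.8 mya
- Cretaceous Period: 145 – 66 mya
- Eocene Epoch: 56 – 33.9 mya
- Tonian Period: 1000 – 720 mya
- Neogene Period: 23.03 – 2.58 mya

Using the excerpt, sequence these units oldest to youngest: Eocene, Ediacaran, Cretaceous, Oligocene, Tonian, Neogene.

Sorting by start age (descending Ma, since larger Ma = older): Tonian start 1000, Ediacaran start 635, Cretaceous start 145, Eocene start 56, Oligocene start 33.9, Neogene start 23.03.

Tonian → Ediacaran → Cretaceous → Eocene → Oligocene → Neogene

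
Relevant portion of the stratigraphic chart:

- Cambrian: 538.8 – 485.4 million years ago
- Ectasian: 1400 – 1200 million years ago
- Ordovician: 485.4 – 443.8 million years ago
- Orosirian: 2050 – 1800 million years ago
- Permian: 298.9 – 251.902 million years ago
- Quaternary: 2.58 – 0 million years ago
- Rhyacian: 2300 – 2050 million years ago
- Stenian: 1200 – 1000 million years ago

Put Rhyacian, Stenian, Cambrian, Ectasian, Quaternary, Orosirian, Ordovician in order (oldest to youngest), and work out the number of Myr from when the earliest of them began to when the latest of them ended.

From the excerpt: Rhyacian 2300–2050; Stenian 1200–1000; Cambrian 538.8–485.4; Ectasian 1400–1200; Quaternary 2.58–0; Orosirian 2050–1800; Ordovician 485.4–443.8 (Ma).
Larger Ma is earlier, so the oldest is Rhyacian and the youngest is Quaternary; oldest to youngest: Rhyacian, Orosirian, Ectasian, Stenian, Cambrian, Ordovician, Quaternary.
Oldest start 2300 minus youngest end 0 gives 2300 Myr overall.

Rhyacian → Orosirian → Ectasian → Stenian → Cambrian → Ordovician → Quaternary; total span 2300 Myr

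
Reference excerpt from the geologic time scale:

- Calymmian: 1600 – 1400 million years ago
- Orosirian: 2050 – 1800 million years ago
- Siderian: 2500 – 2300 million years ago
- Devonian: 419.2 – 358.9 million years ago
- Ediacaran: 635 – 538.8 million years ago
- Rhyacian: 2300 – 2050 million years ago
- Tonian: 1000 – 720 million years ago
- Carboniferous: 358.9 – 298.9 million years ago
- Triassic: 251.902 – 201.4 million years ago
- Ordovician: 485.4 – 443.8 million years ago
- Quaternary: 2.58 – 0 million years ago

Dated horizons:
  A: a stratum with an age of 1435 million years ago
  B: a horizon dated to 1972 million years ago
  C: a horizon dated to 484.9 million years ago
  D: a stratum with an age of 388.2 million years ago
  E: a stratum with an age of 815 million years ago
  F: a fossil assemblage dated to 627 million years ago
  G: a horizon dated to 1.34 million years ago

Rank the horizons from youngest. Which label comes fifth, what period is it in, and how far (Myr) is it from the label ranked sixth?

E, in the Tonian; 620 million years to A

Smaller Ma means younger, so youngest first: G 1.34 < D 388.2 < C 484.9 < F 627 < E 815 < A 1435 < B 1972.
Counting 5 along gives E (815 Ma); the excerpt puts that inside the Tonian, 1000–720 Ma.
Next in line is A (1435 Ma), and 1435 − 815 = 620 Myr.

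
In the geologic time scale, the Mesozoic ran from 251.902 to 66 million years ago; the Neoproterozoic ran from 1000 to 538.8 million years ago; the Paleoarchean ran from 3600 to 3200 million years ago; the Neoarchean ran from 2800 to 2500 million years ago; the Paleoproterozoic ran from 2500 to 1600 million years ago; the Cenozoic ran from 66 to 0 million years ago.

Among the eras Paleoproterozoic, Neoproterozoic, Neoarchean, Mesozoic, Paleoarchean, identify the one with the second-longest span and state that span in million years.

Neoproterozoic, 461.2 million years

Durations: Paleoproterozoic 900; Neoproterozoic 461.2; Neoarchean 300; Mesozoic 185.902; Paleoarchean 400 Myr.
Sorted longest-first: Paleoproterozoic (900), Neoproterozoic (461.2), Paleoarchean (400), Neoarchean (300), Mesozoic (185.902).
The second longest is Neoproterozoic at 461.2 Myr.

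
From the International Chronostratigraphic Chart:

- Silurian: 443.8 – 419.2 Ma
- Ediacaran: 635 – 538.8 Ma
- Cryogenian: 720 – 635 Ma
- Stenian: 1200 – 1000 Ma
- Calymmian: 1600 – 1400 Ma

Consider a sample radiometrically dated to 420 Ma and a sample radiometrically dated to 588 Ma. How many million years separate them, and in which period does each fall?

Elapsed time: 588 − 420 = 168 Myr.
420 Ma lies within 443.8–419.2 Ma: Silurian.
588 Ma lies within 635–538.8 Ma: Ediacaran.

168 million years apart; the first in the Silurian, the second in the Ediacaran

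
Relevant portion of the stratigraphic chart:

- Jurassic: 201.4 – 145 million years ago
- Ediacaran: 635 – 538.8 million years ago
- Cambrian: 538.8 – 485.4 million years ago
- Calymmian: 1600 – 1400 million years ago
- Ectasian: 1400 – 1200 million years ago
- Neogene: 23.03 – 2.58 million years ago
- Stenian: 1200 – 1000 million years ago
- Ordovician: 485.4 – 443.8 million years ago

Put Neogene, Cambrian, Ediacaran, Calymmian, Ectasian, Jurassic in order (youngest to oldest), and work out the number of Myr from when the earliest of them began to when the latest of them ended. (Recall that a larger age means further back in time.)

Neogene, Jurassic, Cambrian, Ediacaran, Ectasian, Calymmian; total span 1597.42 Myr

Start ages (Ma): Calymmian 1600, Ectasian 1400, Ediacaran 635, Cambrian 538.8, Jurassic 201.4, Neogene 23.03.
Ordered youngest to oldest: Neogene, Jurassic, Cambrian, Ediacaran, Ectasian, Calymmian.
Span = 1600 − 2.58 = 1597.42 Myr.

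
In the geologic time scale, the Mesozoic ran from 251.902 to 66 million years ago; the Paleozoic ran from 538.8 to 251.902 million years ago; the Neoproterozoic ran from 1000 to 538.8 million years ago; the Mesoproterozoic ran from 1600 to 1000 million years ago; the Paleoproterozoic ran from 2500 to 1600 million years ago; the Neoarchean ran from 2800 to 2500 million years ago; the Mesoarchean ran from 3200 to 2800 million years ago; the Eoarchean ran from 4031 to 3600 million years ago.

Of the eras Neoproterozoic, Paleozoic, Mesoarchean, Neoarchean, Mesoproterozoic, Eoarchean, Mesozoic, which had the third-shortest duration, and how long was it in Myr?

Neoarchean, 300 million years

Durations: Neoproterozoic 461.2; Paleozoic 286.898; Mesoarchean 400; Neoarchean 300; Mesoproterozoic 600; Eoarchean 431; Mesozoic 185.902 Myr.
Sorted shortest-first: Mesozoic (185.902), Paleozoic (286.898), Neoarchean (300), Mesoarchean (400), Eoarchean (431), Neoproterozoic (461.2), Mesoproterozoic (600).
The third shortest is Neoarchean at 300 Myr.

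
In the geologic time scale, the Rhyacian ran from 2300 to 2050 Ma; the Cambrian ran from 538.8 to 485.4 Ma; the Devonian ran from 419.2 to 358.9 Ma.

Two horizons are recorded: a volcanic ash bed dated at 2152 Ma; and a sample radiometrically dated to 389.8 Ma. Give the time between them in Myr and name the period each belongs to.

Elapsed time: 2152 − 389.8 = 1762.2 Myr.
2152 Ma lies within 2300–2050 Ma: Rhyacian.
389.8 Ma lies within 419.2–358.9 Ma: Devonian.

1762.2 million years apart; the first in the Rhyacian, the second in the Devonian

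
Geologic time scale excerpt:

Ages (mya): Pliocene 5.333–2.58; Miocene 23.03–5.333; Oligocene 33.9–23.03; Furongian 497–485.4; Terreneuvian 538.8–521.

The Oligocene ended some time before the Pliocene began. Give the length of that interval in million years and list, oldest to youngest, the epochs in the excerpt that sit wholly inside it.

The Oligocene closes at 23.03 Ma and the Pliocene opens at 5.333 Ma, so the interval is 23.03 − 5.333 = 17.697 Myr.
An epoch fits inside if it starts at or after 23.03 Ma and ends at or before 5.333 Ma; oldest first that gives Miocene.

17.697 million years; Miocene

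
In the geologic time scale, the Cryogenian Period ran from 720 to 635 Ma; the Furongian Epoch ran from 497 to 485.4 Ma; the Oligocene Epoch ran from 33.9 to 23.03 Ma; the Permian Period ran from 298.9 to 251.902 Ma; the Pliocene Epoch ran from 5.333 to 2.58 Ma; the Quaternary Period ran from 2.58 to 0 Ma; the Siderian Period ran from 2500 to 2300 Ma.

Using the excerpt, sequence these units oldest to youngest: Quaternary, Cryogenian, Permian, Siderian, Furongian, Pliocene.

Sorting by start age (descending Ma, since larger Ma = older): Siderian began 2500, Cryogenian began 720, Furongian began 497, Permian began 298.9, Pliocene began 5.333, Quaternary began 2.58.

Siderian, Cryogenian, Furongian, Permian, Pliocene, Quaternary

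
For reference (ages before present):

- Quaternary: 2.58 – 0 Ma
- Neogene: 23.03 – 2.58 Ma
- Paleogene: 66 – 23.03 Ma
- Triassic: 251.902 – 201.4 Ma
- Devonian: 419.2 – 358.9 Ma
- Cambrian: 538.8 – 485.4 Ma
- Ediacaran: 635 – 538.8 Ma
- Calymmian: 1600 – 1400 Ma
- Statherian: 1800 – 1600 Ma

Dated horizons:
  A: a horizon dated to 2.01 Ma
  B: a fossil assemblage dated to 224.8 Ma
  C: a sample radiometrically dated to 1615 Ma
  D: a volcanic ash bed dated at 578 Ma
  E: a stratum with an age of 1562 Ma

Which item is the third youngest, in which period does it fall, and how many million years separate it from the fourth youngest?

Smaller Ma means younger, so youngest first: A 2.01 < B 224.8 < D 578 < E 1562 < C 1615.
Counting 3 along gives D (578 Ma); the excerpt puts that inside the Ediacaran, 635–538.8 Ma.
Next in line is E (1562 Ma), and 1562 − 578 = 984 Myr.

D, in the Ediacaran; 984 million years to E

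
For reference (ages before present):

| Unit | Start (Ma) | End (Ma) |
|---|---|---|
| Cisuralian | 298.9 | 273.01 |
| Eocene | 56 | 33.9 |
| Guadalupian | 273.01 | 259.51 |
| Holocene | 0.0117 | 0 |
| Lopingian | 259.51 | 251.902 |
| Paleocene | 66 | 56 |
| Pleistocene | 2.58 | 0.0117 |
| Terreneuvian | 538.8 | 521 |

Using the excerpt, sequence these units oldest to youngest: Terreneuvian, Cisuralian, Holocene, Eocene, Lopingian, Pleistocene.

Terreneuvian, Cisuralian, Lopingian, Eocene, Pleistocene, Holocene

The oldest of these is Terreneuvian (starts 538.8 Ma) and the youngest is Holocene (ends 0 Ma).
In between, by decreasing start age: Cisuralian (298.9), Lopingian (259.51), Eocene (56), Pleistocene (2.58).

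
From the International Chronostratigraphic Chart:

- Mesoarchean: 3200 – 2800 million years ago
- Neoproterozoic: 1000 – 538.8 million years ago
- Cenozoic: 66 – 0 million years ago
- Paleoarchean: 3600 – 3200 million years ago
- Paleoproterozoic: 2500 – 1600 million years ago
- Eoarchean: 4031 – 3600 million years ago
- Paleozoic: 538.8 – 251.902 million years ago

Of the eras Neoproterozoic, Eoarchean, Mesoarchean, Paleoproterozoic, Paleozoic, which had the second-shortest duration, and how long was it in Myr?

Mesoarchean, 400 million years

Start − end for each: Neoproterozoic 1000 − 538.8 = 461.2; Eoarchean 4031 − 3600 = 431; Mesoarchean 3200 − 2800 = 400; Paleoproterozoic 2500 − 1600 = 900; Paleozoic 538.8 − 251.902 = 286.898.
Ranking these from shortest: Paleozoic < Mesoarchean < Eoarchean < Neoproterozoic < Paleoproterozoic.
Position 2 in that ranking is Mesoarchean, which lasted 400 Myr.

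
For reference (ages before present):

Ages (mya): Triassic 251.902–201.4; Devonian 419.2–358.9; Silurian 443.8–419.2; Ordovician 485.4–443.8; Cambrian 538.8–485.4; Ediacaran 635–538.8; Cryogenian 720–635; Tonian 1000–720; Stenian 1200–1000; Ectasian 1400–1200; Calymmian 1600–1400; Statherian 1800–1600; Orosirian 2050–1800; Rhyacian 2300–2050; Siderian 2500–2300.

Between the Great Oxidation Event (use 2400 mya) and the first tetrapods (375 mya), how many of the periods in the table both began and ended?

The older date is 2400 Ma and the younger is 375 Ma.
Periods with start < 2400 and end > 375 Ma: Rhyacian (2300–2050), Orosirian (2050–1800), Statherian (1800–1600), Calymmian (1600–1400), Ectasian (1400–1200), Stenian (1200–1000), Tonian (1000–720), Cryogenian (720–635), Ediacaran (635–538.8), Cambrian (538.8–485.4), Ordovician (485.4–443.8), Silurian (443.8–419.2).
That is 12 complete periods.

12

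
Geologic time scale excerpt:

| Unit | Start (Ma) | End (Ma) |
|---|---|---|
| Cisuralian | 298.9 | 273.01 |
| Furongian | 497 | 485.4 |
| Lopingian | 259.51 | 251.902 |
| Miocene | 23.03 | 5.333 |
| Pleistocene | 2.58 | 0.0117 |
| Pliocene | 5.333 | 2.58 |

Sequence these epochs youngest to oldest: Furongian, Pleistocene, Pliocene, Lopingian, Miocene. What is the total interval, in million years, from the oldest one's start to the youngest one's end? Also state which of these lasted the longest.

Pleistocene, Pliocene, Miocene, Lopingian, Furongian; total span 496.9883 Myr; longest is Miocene

From the excerpt: Furongian 497–485.4; Pleistocene 2.58–0.0117; Pliocene 5.333–2.58; Lopingian 259.51–251.902; Miocene 23.03–5.333 (Ma).
Larger Ma is earlier, so the oldest is Furongian and the youngest is Pleistocene; youngest to oldest: Pleistocene, Pliocene, Miocene, Lopingian, Furongian.
Oldest start 497 minus youngest end 0.0117 gives 496.9883 Myr overall.
Individual lengths (start − end): Furongian 11.6; Lopingian 7.608; Miocene 17.697; Pliocene 2.753; Pleistocene 2.5683. The largest is Miocene at 17.697 Myr.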